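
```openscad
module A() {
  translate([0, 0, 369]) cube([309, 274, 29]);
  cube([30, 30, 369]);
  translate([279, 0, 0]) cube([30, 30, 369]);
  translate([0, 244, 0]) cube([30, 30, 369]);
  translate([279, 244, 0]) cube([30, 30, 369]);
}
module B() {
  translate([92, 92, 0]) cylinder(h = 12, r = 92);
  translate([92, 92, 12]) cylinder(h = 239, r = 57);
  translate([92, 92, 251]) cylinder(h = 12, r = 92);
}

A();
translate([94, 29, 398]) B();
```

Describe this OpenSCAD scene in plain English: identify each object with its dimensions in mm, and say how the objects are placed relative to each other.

A is a simple wooden stool: a rectangular seat 309 mm (x) by 274 mm (y), 29 mm thick, top face at z = 398 mm, on four square legs, each 30×30 mm in cross-section. The legs rest on z = 0, each flush with a corner of the seat.

B is a spool: two coaxial disc flanges of radius 92 mm and thickness 12 mm, joined by a core cylinder of radius 57 mm and height 239 mm. The lower flange rests on z = 0 and the three cylinders share a vertical axis.

The spool is on top of the stool.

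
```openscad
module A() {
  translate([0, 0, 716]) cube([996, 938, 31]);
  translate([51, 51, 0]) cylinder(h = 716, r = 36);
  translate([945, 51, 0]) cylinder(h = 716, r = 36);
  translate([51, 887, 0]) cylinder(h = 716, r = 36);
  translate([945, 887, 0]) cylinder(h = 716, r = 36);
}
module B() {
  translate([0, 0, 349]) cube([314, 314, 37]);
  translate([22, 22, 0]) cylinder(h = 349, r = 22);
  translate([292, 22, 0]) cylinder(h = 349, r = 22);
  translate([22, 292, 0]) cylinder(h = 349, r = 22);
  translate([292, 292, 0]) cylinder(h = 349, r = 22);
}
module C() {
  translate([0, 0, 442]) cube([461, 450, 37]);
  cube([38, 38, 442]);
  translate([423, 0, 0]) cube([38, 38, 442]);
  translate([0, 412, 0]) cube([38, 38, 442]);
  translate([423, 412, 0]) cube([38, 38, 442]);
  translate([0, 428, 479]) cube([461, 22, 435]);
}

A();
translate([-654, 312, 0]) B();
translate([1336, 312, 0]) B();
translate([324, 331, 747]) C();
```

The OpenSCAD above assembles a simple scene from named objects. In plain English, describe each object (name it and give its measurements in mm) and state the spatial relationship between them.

A is a rectangular dining table. The top is 996×938×31 mm with its upper surface at z = 747 mm. It stands on four round legs of 72 mm diameter, each leg's bounding box inset 15 mm from the nearest pair of top edges, running from the floor to the underside of the top.

B is a four-legged stool. The seat is a 314×314×37 mm slab whose top surface is at z = 386 mm; four round legs, each 44 mm in diameter, run from the floor (z = 0) to the underside of the seat, each leg's axis is inset half a diameter from the nearest pair of seat edges (so the leg's bounding box is flush with the corner).

C is a chair: 461×450 mm seat, 37 mm thick, top at z = 479 mm, on four 38 mm square corner legs flush with the seat edges. A 22 mm thick backrest slab spans the full seat width, extending 435 mm above the seat top, its back face flush with the seat's +y edge.

Two stools sit around the table at the −x, +x sides. The chair is on top of the table.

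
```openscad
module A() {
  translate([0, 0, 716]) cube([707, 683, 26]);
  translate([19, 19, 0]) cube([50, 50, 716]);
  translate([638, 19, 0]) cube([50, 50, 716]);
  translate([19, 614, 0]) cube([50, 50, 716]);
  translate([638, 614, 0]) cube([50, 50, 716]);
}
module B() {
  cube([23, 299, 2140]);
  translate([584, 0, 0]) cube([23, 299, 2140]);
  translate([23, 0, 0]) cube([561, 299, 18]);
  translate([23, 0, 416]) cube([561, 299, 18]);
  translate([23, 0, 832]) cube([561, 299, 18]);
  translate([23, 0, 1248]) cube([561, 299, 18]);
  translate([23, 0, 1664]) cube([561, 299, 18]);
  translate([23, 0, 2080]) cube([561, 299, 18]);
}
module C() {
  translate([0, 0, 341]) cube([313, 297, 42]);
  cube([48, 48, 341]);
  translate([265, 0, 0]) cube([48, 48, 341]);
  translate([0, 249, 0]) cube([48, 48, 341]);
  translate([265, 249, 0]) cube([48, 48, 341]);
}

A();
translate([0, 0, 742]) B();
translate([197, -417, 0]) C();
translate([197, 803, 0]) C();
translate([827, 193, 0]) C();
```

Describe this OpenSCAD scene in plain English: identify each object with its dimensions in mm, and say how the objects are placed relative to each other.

A is a rectangular dining table. The top is 707×683×26 mm with its upper surface at z = 742 mm. It stands on four 50×50 mm square legs, each inset 19 mm from the nearest pair of top edges, running from the floor to the underside of the top.

B is an open bookshelf. Two side panels, each 23 mm thick, 299 mm deep and 2140 mm tall, stand 607 mm apart (outside-to-outside). Between them sit 6 shelves, each 18 mm thick and 299 mm deep, spanning the full gap between the sides. The bottom shelf rests on the floor (its underside at z = 0) and the clear gap between one shelf's top and the next shelf's underside is 398 mm.

C is a simple wooden stool: a rectangular seat 313 mm (x) by 297 mm (y), 42 mm thick, top face at z = 383 mm, on four square legs, each 48×48 mm in cross-section. The legs rest on z = 0, each flush with a corner of the seat.

The bookshelf is on top of the table. Three stools sit around the table at the −y, +y, +x sides.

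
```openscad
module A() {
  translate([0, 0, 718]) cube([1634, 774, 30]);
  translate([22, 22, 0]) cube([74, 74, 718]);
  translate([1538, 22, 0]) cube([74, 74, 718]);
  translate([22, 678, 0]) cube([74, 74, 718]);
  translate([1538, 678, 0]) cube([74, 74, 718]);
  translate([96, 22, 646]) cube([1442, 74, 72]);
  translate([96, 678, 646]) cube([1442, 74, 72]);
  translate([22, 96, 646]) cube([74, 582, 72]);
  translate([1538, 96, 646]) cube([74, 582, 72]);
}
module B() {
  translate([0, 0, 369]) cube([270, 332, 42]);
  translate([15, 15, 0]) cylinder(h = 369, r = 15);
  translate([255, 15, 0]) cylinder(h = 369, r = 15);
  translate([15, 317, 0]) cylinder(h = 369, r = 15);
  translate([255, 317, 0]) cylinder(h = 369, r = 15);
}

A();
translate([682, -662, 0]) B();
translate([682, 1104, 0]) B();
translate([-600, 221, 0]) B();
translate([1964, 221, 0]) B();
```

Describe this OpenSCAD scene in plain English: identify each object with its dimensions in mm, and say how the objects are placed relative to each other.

A is a table: top 1634 mm (x) × 774 mm (y), 30 mm thick, upper face at z = 748 mm, on four 74×74 mm square legs, each inset 22 mm from the nearest pair of top edges, running from z = 0 to the bottom of the top. Four apron rails, 74 mm thick and 72 mm tall, run between adjacent legs with their top edges flush with the underside of the top and their outer faces flush with the legs' outer faces.

B is a four-legged stool. The seat is 270×332 mm, 42 mm thick, top at z = 411 mm. It stands on four round legs, each 30 mm in diameter, from z = 0 to the seat underside, each leg's axis is inset half a diameter from the nearest pair of seat edges (so the leg's bounding box is flush with the corner).

Four stools sit around the table at the −y, +y, −x, +x sides.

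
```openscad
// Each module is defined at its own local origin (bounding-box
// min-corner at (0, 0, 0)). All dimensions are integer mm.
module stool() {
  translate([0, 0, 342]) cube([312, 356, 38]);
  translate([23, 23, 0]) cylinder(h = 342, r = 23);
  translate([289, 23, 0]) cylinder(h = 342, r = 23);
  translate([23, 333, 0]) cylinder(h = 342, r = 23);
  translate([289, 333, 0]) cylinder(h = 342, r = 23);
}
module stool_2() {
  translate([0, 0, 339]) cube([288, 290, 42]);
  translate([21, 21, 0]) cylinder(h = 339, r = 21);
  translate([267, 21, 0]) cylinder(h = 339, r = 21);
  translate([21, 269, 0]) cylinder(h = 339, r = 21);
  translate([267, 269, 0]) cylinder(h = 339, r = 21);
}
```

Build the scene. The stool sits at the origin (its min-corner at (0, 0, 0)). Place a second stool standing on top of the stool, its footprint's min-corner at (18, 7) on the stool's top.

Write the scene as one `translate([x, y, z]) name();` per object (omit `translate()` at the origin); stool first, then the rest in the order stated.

stool();
translate([18, 7, 380]) stool_2();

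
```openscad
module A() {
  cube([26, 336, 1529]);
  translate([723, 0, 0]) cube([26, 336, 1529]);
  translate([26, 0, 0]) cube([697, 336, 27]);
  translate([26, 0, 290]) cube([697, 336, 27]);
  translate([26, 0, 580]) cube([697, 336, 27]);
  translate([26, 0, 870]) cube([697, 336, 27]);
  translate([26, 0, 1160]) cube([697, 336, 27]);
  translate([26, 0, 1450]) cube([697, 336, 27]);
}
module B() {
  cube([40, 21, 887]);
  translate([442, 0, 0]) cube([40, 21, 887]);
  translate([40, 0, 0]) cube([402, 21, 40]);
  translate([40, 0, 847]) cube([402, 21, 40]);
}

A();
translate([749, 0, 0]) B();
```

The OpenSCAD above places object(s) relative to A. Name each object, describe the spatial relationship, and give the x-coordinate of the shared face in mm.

The bookshelf's +x face and the picture frame's −x face are both at x = 749 mm.

A is a bookshelf. B is a picture frame. The picture frame is against the bookshelf's +x side, with their −y faces flush. The x-coordinate of the shared face is 749 mm.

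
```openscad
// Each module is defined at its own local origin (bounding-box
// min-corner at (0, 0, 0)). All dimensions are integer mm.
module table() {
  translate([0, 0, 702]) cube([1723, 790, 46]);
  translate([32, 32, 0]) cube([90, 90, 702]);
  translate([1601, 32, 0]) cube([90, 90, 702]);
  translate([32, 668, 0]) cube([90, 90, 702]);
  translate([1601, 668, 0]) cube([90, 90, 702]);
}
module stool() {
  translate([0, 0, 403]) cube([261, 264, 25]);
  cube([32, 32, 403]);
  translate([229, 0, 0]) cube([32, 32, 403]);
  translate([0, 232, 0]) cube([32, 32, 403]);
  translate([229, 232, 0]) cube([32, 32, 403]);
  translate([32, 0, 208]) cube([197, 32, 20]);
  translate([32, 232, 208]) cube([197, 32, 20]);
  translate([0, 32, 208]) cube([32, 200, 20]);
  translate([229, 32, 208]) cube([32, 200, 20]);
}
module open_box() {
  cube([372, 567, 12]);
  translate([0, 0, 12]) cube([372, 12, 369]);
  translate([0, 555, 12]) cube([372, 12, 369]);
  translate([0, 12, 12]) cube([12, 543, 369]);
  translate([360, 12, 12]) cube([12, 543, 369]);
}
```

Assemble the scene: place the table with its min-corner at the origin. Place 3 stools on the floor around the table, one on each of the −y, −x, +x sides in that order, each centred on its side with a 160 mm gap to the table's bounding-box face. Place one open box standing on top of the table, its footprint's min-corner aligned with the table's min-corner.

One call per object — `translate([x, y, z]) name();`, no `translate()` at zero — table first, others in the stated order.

table();
translate([731, -424, 0]) stool();
translate([-421, 263, 0]) stool();
translate([1883, 263, 0]) stool();
translate([0, 0, 748]) open_box();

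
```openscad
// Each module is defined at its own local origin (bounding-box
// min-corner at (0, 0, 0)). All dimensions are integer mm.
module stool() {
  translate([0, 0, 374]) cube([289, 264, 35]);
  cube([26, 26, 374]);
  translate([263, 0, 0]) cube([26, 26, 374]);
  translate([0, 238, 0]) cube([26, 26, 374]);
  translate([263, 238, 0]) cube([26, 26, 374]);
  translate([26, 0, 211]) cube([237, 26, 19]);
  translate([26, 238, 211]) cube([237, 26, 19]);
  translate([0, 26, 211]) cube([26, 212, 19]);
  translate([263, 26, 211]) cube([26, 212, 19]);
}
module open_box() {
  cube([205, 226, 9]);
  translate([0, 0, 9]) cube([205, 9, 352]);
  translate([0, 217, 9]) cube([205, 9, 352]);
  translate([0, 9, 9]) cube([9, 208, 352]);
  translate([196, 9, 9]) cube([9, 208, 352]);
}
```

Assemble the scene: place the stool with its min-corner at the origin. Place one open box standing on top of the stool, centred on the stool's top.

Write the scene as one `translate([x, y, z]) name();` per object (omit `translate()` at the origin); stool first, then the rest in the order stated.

stool();
translate([42, 19, 409]) open_box();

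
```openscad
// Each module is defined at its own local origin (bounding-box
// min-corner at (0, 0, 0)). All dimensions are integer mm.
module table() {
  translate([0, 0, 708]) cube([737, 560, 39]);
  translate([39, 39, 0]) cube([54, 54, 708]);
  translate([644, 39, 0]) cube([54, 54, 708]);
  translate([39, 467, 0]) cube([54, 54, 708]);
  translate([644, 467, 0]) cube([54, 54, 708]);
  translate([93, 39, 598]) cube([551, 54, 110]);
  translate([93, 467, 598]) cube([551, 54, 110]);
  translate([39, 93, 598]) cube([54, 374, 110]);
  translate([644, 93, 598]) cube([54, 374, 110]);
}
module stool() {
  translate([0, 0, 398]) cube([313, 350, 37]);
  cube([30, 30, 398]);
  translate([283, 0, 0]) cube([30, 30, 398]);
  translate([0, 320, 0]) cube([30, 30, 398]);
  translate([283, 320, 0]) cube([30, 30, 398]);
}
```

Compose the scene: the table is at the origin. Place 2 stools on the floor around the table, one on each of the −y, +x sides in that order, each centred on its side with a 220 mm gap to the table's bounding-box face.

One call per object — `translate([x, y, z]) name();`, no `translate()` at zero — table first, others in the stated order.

table();
translate([212, -570, 0]) stool();
translate([957, 105, 0]) stool();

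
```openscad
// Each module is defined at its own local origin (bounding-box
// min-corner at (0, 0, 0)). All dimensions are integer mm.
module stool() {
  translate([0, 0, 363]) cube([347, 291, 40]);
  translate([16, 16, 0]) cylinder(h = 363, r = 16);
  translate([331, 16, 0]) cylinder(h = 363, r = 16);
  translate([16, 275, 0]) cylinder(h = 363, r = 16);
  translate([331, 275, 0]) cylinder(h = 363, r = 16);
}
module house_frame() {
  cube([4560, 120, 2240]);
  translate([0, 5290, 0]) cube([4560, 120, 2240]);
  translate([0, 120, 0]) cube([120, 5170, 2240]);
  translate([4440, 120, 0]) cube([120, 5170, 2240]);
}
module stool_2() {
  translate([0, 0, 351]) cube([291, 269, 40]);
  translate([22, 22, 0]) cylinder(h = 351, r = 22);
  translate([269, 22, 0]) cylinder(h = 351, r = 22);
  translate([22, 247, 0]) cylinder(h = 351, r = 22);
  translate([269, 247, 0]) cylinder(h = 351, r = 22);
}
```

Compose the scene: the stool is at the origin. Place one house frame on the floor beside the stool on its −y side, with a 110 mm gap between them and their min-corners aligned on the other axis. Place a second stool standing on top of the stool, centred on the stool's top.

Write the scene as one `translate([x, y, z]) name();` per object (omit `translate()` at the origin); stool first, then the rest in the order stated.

stool();
translate([0, -5520, 0]) house_frame();
translate([28, 11, 403]) stool_2();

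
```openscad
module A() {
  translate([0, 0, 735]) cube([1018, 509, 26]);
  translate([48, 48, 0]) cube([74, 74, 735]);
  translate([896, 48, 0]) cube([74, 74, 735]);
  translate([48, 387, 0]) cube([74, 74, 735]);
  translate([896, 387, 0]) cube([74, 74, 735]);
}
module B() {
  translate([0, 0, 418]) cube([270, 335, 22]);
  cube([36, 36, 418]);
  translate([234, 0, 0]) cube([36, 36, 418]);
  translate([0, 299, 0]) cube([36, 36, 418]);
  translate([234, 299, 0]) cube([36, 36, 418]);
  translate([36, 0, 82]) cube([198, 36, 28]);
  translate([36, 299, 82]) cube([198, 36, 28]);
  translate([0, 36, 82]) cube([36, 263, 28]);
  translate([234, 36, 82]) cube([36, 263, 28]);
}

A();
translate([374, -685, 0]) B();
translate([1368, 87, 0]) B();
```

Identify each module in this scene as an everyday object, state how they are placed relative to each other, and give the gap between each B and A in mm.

Each stool's nearest face is 350 mm from the table's bounding box.

A is a table. B is a stool. Two stools sit around the table at the −y, +x sides. The gap between each stool and the table is 350 mm.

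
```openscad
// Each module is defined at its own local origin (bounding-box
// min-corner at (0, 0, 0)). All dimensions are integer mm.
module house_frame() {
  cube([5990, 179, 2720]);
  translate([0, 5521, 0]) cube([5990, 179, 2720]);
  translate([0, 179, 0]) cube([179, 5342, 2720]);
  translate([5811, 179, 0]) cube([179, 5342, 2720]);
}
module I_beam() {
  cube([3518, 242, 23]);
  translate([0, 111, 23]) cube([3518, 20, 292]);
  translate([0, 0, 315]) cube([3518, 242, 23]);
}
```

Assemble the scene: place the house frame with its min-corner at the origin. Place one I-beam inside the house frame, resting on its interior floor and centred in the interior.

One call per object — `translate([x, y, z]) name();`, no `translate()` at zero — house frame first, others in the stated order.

house_frame();
translate([1236, 2729, 0]) I_beam();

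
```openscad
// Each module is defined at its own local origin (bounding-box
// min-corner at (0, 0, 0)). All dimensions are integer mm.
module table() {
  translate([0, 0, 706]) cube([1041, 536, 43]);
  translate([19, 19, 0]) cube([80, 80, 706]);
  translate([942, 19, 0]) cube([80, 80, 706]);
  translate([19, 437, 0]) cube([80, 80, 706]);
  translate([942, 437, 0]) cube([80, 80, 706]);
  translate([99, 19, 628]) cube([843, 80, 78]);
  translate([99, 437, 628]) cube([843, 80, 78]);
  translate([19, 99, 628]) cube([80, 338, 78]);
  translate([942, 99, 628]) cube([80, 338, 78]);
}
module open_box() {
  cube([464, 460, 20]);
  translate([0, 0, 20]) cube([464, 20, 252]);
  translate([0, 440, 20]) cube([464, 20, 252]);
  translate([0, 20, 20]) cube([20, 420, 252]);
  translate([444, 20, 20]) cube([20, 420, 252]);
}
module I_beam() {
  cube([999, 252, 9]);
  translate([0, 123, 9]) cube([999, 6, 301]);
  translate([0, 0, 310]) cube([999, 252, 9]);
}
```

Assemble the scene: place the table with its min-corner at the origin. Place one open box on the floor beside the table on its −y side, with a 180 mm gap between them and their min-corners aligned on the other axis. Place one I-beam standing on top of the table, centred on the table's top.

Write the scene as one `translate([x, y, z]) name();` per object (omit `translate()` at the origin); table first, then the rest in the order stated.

table();
translate([0, -640, 0]) open_box();
translate([21, 142, 749]) I_beam();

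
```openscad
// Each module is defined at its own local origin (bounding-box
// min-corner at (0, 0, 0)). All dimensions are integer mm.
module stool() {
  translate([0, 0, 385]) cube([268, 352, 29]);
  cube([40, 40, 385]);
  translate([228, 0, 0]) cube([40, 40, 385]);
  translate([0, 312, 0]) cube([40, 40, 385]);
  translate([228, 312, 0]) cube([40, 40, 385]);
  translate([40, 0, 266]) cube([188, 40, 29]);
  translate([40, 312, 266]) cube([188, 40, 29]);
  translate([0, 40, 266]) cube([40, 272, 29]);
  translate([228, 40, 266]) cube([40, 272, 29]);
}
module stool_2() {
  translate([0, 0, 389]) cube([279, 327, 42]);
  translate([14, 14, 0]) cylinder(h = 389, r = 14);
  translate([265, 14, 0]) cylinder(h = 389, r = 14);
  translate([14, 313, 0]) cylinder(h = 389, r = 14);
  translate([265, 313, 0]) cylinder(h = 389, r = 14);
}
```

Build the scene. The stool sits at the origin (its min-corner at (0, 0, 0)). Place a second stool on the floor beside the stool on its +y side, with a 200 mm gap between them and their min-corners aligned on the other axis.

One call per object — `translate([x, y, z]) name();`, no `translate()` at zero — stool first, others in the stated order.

stool();
translate([0, 552, 0]) stool_2();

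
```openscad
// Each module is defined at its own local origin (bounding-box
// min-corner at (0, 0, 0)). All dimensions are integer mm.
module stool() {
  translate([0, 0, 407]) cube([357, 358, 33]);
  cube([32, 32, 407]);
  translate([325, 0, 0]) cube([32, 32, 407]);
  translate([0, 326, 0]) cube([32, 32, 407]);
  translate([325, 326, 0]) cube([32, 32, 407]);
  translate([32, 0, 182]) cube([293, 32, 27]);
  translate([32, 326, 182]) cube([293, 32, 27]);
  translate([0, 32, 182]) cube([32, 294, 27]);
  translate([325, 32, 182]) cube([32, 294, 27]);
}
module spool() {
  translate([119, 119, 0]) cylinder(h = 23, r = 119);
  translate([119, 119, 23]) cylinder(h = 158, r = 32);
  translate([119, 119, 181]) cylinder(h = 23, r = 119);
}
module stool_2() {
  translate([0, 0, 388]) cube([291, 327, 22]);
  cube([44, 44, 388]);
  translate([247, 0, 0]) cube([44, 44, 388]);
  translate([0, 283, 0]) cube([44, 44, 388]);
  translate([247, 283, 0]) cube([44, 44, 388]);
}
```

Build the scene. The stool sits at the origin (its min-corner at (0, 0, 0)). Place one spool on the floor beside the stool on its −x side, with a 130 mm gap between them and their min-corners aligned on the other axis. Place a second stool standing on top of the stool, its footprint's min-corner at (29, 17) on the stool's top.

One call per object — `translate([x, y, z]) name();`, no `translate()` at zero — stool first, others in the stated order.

stool();
translate([-368, 0, 0]) spool();
translate([29, 17, 440]) stool_2();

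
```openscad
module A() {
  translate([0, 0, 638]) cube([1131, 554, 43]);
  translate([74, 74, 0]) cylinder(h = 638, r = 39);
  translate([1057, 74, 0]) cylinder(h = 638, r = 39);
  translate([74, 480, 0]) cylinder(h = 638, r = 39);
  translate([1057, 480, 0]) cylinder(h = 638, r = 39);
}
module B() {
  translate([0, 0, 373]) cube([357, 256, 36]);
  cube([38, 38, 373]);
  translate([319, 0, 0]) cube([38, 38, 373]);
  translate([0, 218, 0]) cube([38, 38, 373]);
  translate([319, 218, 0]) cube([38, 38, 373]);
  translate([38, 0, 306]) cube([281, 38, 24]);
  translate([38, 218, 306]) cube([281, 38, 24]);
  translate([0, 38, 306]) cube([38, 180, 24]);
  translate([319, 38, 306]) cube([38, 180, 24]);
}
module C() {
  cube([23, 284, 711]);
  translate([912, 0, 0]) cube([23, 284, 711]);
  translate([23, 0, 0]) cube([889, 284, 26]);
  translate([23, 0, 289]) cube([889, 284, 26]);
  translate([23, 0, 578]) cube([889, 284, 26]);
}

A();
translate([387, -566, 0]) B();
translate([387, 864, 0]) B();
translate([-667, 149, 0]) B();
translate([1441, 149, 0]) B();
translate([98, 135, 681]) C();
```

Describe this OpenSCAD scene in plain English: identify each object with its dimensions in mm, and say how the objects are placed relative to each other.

A is a rectangular dining table. The top is 1131×554×43 mm with its upper surface at z = 681 mm. It stands on four round legs of 78 mm diameter, each leg's bounding box inset 35 mm from the nearest pair of top edges, running from the floor to the underside of the top.

B is a four-legged stool. The seat is a 357×256×36 mm slab whose top surface is at z = 409 mm; four square legs, each 38×38 mm in cross-section, run from the floor (z = 0) to the underside of the seat, each flush with a corner of the seat. Four stretchers, 38 mm wide and 24 mm tall, connect adjacent legs with their undersides at z = 306 mm, each running between the inner faces of the legs it joins and aligned with the legs' outer faces on the other axis.

C is an open bookshelf. Two side panels, each 23 mm thick, 284 mm deep and 711 mm tall, stand 935 mm apart (outside-to-outside). Between them sit 3 shelves, each 26 mm thick and 284 mm deep, spanning the full gap between the sides. The bottom shelf rests on the floor (its underside at z = 0) and the clear gap between one shelf's top and the next shelf's underside is 263 mm.

Four stools sit around the table at the −y, +y, −x, +x sides. The bookshelf is on top of the table, centred.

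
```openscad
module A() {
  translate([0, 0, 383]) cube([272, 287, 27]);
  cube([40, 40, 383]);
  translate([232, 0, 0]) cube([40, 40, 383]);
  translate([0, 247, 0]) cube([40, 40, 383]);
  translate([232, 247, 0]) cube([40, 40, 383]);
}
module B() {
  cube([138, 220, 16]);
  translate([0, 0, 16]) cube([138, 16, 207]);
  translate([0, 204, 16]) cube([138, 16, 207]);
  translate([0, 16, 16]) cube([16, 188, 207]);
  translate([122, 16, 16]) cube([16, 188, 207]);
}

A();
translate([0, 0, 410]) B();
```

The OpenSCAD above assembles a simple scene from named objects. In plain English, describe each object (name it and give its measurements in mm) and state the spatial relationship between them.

A is a simple wooden stool: a rectangular seat 272 mm (x) by 287 mm (y), 27 mm thick, top face at z = 410 mm, on four square legs, each 40×40 mm in cross-section. The legs rest on z = 0, each flush with a corner of the seat.

B is an open storage box with external size 138×220×223 mm and wall thickness 16 mm (the base is also 16 mm thick). The base covers the whole footprint; the four walls stand on the base, with the y-facing walls full-width and the x-facing walls fitting between their inner faces.

The open box is on top of the stool.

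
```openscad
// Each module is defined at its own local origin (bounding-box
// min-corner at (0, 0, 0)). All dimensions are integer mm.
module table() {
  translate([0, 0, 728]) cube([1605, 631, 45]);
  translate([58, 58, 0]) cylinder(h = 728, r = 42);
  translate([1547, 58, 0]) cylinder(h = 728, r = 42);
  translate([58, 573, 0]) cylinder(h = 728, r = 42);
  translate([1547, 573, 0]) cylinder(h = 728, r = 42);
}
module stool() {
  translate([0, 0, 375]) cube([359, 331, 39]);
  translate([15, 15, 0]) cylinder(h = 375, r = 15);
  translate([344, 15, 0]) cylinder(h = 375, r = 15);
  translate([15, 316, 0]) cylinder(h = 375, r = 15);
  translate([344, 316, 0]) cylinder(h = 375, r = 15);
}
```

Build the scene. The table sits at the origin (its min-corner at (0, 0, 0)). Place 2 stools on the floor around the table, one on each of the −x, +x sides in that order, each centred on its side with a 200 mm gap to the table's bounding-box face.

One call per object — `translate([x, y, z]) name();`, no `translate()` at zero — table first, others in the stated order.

table();
translate([-559, 150, 0]) stool();
translate([1805, 150, 0]) stool();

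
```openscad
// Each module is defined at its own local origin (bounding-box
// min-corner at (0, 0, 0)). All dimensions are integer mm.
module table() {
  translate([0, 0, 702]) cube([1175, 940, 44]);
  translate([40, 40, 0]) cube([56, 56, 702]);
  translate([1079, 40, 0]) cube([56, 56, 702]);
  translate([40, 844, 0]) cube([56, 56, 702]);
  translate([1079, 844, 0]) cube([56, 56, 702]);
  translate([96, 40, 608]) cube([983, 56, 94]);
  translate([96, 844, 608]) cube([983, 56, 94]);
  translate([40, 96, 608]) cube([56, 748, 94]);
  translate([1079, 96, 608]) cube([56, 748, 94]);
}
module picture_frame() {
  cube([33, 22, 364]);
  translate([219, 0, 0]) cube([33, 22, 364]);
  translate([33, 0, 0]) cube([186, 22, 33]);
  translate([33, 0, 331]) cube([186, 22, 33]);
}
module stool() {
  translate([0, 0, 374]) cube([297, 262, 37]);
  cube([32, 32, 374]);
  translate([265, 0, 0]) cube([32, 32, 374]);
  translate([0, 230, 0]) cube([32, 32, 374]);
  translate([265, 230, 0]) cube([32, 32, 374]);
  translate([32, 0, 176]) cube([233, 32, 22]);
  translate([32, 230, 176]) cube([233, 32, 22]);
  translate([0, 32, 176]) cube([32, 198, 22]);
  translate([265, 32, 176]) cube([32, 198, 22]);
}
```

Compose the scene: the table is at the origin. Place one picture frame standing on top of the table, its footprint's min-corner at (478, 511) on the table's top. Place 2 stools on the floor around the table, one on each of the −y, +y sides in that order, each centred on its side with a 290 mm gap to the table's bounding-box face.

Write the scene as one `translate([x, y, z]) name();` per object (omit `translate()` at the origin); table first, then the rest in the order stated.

table();
translate([478, 511, 746]) picture_frame();
translate([439, -552, 0]) stool();
translate([439, 1230, 0]) stool();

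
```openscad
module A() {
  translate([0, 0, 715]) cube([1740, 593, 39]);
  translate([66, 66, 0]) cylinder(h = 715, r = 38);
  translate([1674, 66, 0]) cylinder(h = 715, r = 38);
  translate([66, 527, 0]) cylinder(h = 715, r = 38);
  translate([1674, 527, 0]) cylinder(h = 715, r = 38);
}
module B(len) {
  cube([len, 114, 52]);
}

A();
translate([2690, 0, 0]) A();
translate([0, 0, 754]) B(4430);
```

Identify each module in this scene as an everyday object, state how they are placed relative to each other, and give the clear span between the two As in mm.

A is a table. B is a beam. A beam spans the tops of two tables. The clear span between the two tables is 950 mm.

Second table starts at x = 2690; first ends at x = 1740; clear span = 2690 − 1740 = 950 mm.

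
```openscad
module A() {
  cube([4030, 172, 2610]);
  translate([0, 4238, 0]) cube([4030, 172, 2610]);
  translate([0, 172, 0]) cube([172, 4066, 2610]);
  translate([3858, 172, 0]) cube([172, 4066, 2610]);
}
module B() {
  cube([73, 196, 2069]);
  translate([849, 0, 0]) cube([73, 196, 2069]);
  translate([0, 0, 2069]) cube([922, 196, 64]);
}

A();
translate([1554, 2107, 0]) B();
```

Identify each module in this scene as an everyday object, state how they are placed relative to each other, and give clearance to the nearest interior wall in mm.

A is a house frame. B is a door frame. The door frame sits inside the house frame, centred. The clearance to the nearest interior wall is 1382 mm.

Clearances: x = 1382, y = 1935; minimum 1382 mm.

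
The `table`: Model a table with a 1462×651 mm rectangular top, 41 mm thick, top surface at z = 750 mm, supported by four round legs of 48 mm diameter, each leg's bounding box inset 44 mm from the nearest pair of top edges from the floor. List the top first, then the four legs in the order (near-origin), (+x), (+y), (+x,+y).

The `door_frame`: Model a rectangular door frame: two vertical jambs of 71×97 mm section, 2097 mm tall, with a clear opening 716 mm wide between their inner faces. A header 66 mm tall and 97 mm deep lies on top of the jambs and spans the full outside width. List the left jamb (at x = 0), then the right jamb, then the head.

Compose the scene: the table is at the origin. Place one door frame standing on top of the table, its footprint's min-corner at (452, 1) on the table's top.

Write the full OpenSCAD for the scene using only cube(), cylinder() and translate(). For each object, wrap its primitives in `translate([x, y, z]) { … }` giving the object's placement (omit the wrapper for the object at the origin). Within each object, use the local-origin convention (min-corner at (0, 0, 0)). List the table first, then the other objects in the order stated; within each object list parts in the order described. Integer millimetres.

translate([0, 0, 709]) cube([1462, 651, 41]);
translate([68, 68, 0]) cylinder(h = 709, r = 24);
translate([1394, 68, 0]) cylinder(h = 709, r = 24);
translate([68, 583, 0]) cylinder(h = 709, r = 24);
translate([1394, 583, 0]) cylinder(h = 709, r = 24);
translate([452, 1, 750]) {
  cube([71, 97, 2097]);
  translate([787, 0, 0]) cube([71, 97, 2097]);
  translate([0, 0, 2097]) cube([858, 97, 66]);
}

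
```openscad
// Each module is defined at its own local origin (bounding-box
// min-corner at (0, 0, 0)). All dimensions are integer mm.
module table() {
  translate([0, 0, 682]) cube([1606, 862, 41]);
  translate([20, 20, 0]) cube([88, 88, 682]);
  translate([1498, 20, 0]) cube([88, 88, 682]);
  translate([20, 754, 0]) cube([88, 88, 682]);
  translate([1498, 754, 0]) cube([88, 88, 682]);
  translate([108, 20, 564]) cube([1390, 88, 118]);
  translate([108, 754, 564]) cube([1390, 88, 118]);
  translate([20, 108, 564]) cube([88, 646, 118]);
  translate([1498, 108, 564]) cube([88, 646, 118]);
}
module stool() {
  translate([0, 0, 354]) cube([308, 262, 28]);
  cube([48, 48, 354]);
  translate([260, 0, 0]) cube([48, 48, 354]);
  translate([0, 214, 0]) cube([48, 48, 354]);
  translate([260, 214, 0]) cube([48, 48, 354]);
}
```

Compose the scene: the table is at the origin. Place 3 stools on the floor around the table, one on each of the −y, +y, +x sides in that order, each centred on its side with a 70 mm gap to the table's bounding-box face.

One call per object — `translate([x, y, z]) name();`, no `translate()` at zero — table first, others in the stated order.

table();
translate([649, -332, 0]) stool();
translate([649, 932, 0]) stool();
translate([1676, 300, 0]) stool();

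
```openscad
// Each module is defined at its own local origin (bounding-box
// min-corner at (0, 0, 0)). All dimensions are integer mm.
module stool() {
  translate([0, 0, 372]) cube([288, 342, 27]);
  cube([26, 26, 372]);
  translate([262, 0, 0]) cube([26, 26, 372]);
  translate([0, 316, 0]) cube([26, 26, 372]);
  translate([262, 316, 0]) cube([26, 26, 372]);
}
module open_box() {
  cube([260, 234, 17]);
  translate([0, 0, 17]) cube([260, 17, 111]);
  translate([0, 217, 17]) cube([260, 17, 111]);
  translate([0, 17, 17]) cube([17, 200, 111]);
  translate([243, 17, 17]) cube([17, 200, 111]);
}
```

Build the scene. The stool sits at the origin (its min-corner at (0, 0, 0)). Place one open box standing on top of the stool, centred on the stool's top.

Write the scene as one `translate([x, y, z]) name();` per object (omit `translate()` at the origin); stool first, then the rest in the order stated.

stool();
translate([14, 54, 399]) open_box();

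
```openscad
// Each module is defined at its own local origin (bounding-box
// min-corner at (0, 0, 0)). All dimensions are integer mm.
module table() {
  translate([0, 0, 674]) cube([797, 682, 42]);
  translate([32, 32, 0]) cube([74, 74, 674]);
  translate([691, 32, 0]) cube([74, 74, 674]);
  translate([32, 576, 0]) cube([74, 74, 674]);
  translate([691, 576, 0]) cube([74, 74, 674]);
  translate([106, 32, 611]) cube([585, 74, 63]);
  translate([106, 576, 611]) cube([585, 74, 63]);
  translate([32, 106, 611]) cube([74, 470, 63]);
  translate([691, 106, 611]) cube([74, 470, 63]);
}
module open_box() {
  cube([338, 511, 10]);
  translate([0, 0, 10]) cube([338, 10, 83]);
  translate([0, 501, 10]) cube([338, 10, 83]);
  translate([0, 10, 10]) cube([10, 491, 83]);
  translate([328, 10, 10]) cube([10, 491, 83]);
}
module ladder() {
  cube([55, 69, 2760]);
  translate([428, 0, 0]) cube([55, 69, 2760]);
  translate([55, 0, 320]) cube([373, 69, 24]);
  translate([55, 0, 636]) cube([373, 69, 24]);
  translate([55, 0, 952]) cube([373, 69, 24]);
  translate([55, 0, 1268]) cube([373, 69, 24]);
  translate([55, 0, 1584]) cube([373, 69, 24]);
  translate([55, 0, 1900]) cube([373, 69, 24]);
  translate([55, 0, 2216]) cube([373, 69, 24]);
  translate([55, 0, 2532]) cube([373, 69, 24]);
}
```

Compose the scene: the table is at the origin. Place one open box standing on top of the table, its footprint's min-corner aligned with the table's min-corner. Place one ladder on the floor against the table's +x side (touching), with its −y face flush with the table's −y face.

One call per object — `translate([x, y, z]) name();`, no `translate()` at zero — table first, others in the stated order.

table();
translate([0, 0, 716]) open_box();
translate([797, 0, 0]) ladder();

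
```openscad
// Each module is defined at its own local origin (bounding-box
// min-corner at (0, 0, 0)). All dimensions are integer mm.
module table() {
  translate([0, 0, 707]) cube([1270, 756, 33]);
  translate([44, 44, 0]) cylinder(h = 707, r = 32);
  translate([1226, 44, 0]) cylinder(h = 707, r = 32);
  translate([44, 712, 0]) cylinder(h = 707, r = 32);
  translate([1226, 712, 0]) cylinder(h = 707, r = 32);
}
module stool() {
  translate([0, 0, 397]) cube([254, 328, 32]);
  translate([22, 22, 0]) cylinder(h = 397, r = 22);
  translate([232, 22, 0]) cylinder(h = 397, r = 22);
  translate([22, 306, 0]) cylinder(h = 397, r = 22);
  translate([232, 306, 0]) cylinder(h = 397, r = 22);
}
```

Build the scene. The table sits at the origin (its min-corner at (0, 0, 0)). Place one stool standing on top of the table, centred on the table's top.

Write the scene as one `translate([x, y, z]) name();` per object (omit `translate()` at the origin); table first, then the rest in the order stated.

table();
translate([508, 214, 740]) stool();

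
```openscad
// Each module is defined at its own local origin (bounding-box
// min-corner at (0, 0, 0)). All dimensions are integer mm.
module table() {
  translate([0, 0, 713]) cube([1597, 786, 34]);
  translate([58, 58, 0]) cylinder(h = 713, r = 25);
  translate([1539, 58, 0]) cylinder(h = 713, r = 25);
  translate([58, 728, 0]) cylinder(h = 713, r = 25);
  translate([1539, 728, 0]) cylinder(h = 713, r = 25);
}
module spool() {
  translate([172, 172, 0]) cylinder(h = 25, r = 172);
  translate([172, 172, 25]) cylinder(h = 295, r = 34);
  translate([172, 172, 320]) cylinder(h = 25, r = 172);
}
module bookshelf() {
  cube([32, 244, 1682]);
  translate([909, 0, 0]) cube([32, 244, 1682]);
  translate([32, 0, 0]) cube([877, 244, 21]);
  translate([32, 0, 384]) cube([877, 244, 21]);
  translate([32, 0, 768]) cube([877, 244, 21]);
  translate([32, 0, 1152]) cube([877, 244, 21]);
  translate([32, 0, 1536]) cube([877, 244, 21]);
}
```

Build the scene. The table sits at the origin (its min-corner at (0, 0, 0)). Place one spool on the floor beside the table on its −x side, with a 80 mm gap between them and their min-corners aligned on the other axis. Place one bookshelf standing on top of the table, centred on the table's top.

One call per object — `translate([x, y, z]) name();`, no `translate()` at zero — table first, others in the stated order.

table();
translate([-424, 0, 0]) spool();
translate([328, 271, 747]) bookshelf();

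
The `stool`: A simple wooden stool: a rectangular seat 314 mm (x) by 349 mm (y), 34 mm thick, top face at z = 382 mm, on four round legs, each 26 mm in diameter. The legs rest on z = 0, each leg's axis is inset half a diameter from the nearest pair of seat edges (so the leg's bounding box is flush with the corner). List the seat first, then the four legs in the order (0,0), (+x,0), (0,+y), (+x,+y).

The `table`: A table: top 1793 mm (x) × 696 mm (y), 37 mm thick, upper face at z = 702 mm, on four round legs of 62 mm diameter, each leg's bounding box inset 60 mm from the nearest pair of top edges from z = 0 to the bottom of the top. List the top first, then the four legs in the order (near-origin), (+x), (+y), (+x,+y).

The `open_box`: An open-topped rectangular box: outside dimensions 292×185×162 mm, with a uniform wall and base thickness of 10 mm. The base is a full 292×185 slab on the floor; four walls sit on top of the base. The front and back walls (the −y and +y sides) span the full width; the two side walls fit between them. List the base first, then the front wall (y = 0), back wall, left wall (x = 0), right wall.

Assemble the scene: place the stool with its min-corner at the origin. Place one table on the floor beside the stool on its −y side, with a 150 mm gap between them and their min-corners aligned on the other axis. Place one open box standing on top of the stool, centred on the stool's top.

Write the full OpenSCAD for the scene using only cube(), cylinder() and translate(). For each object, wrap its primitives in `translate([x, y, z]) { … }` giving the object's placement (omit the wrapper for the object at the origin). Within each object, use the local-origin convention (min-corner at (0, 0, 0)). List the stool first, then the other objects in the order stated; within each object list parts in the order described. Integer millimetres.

translate([0, 0, 348]) cube([314, 349, 34]);
translate([13, 13, 0]) cylinder(h = 348, r = 13);
translate([301, 13, 0]) cylinder(h = 348, r = 13);
translate([13, 336, 0]) cylinder(h = 348, r = 13);
translate([301, 336, 0]) cylinder(h = 348, r = 13);
translate([0, -846, 0]) {
  translate([0, 0, 665]) cube([1793, 696, 37]);
  translate([91, 91, 0]) cylinder(h = 665, r = 31);
  translate([1702, 91, 0]) cylinder(h = 665, r = 31);
  translate([91, 605, 0]) cylinder(h = 665, r = 31);
  translate([1702, 605, 0]) cylinder(h = 665, r = 31);
}
translate([11, 82, 382]) {
  cube([292, 185, 10]);
  translate([0, 0, 10]) cube([292, 10, 152]);
  translate([0, 175, 10]) cube([292, 10, 152]);
  translate([0, 10, 10]) cube([10, 165, 152]);
  translate([282, 10, 10]) cube([10, 165, 152]);
}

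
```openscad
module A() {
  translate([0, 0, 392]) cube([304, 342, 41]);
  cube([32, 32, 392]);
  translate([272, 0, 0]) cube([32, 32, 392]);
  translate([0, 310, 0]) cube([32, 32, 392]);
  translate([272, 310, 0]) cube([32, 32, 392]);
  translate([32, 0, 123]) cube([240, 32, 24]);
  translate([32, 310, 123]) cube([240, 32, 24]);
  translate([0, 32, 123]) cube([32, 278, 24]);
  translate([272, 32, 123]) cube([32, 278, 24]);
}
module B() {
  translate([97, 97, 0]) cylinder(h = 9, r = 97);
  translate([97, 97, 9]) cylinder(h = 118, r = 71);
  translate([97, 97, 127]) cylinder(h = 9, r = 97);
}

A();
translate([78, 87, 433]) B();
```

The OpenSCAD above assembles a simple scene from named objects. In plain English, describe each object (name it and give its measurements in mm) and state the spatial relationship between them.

A is a four-legged stool. The seat is a 304×342×41 mm slab whose top surface is at z = 433 mm; four square legs, each 32×32 mm in cross-section, run from the floor (z = 0) to the underside of the seat, each flush with a corner of the seat. Four stretchers, 32 mm wide and 24 mm tall, connect adjacent legs with their undersides at z = 123 mm, each running between the inner faces of the legs it joins and aligned with the legs' outer faces on the other axis.

B is a spool: two coaxial disc flanges of radius 97 mm and thickness 9 mm, joined by a core cylinder of radius 71 mm and height 118 mm. The lower flange rests on z = 0 and the three cylinders share a vertical axis.

The spool is on top of the stool.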